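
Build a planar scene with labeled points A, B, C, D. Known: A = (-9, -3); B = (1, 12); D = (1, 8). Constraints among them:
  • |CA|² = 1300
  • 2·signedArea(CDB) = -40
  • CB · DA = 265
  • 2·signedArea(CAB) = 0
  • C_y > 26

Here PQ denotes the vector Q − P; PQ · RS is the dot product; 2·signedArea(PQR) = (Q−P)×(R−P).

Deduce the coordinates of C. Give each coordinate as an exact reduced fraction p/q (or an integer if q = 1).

1. C_x = 11  [2·signedArea(CAB) = 0 ∩ CB · DA = 265]
2. C_y = 27  [2·signedArea(CAB) = 0 ∩ CB · DA = 265]
   → C = (11, 27)

C = (11, 27)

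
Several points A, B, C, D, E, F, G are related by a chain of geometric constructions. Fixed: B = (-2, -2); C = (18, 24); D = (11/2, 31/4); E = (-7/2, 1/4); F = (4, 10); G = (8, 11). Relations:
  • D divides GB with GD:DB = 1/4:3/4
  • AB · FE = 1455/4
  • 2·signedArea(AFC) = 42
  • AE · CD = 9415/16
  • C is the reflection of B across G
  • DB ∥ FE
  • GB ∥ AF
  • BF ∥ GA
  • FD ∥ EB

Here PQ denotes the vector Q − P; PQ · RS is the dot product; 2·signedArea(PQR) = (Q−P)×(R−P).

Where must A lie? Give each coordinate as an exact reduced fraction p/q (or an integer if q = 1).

1. A_x = 14  [GB ∥ AF ∩ BF ∥ GA]
2. A_y = 23  [GB ∥ AF ∩ BF ∥ GA]
   → A = (14, 23)

A = (14, 23)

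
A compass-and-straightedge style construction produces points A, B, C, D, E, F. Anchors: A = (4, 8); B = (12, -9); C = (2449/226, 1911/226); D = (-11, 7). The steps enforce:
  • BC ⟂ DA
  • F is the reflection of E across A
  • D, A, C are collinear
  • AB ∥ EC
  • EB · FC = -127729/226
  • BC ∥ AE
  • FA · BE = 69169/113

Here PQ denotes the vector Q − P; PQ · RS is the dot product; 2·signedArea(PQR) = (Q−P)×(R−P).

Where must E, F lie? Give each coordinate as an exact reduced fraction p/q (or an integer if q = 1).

E = (641/226, 5753/226)
F = (1167/226, -2137/226)

1. E_x = 641/226  [AB ∥ EC ∩ BC ∥ AE]
2. E_y = 5753/226  [AB ∥ EC ∩ BC ∥ AE]
   → E = (641/226, 5753/226)
3. F_x = 1167/226  [F is the reflection of E across A]
4. F_y = -2137/226  [F is the reflection of E across A]
   → F = (1167/226, -2137/226)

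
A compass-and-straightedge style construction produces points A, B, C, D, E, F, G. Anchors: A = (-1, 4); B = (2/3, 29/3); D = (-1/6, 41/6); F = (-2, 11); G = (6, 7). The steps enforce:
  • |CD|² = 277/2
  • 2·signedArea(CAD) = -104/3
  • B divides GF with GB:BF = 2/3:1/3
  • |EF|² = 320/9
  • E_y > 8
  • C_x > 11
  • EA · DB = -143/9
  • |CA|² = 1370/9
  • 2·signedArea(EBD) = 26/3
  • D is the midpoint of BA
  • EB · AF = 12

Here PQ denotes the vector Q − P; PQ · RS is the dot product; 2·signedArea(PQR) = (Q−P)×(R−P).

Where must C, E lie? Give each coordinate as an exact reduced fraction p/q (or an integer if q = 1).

C = (34/3, 13/3)
E = (10/3, 25/3)

1. C_x = 34/3  [line -17/6·x + 5/6·y + 57/2 = 0 ∩ |CD|² = 277/2]
2. C_y = 13/3  [line -17/6·x + 5/6·y + 57/2 = 0 ∩ |CD|² = 277/2]
   → C = (34/3, 13/3)
3. E_x = 10/3  [EA · DB = -143/9 ∩ 2·signedArea(EBD) = 26/3]
4. E_y = 25/3  [EA · DB = -143/9 ∩ 2·signedArea(EBD) = 26/3]
   → E = (10/3, 25/3)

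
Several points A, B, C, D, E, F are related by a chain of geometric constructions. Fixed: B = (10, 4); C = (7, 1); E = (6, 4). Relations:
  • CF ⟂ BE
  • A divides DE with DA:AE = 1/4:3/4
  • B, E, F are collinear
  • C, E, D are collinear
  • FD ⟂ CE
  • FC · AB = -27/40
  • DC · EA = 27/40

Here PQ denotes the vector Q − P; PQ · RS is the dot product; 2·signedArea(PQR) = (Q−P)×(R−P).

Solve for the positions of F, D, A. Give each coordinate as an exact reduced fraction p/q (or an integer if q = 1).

A = (243/40, 151/40)
D = (61/10, 37/10)
F = (7, 4)

1. F_x = 7  [B, E, F are collinear ∩ CF ⟂ BE]
2. F_y = 4  [B, E, F are collinear ∩ CF ⟂ BE]
   → F = (7, 4)
3. D_x = 61/10  [C, E, D are collinear ∩ FD ⟂ CE]
4. D_y = 37/10  [C, E, D are collinear ∩ FD ⟂ CE]
   → D = (61/10, 37/10)
5. A_x = 243/40  [A divides DE with DA:AE = 1/4:3/4]
6. A_y = 151/40  [A divides DE with DA:AE = 1/4:3/4]
   → A = (243/40, 151/40)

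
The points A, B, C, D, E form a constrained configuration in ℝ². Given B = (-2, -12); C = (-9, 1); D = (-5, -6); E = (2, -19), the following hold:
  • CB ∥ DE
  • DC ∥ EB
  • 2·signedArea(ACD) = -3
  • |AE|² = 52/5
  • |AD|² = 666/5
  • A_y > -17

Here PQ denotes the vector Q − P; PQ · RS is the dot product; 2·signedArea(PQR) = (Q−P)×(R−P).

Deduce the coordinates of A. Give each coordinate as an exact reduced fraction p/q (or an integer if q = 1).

A = (2/5, -81/5)

1. A_x = 2/5  [line 7·x + 4·y + 62 = 0 ∩ |AE|² = 52/5]
2. A_y = -81/5  [line 7·x + 4·y + 62 = 0 ∩ |AE|² = 52/5]
   → A = (2/5, -81/5)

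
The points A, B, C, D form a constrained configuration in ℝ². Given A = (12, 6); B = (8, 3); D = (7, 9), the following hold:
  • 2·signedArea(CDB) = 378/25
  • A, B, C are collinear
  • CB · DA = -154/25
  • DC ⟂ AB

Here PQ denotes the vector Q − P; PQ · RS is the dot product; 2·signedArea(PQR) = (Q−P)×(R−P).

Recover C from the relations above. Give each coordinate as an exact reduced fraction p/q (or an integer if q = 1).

C = (256/25, 117/25)

1. C_x = 256/25  [A, B, C are collinear ∩ DC ⟂ AB]
2. C_y = 117/25  [A, B, C are collinear ∩ DC ⟂ AB]
   → C = (256/25, 117/25)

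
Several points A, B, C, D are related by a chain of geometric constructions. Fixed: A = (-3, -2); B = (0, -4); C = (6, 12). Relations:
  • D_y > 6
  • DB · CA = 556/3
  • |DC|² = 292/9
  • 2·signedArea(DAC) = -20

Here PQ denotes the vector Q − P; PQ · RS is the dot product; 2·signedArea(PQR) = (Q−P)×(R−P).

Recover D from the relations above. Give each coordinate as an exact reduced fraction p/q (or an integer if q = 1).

1. D_x = 4  [DB · CA = 556/3 ∩ 2·signedArea(DAC) = -20]
2. D_y = 20/3  [DB · CA = 556/3 ∩ 2·signedArea(DAC) = -20]
   → D = (4, 20/3)

D = (4, 20/3)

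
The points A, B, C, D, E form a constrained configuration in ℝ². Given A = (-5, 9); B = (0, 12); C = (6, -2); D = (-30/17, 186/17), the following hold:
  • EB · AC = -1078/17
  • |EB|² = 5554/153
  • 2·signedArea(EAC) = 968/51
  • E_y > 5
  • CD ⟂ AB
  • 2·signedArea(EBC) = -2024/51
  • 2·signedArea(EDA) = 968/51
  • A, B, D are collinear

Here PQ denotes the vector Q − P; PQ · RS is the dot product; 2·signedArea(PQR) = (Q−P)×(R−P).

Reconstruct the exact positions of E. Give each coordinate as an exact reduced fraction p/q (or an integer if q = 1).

E = (-13/51, 305/51)

1. E_x = -13/51  [2·signedArea(EBC) = -2024/51 ∩ EB · AC = -1078/17]
2. E_y = 305/51  [2·signedArea(EBC) = -2024/51 ∩ EB · AC = -1078/17]
   → E = (-13/51, 305/51)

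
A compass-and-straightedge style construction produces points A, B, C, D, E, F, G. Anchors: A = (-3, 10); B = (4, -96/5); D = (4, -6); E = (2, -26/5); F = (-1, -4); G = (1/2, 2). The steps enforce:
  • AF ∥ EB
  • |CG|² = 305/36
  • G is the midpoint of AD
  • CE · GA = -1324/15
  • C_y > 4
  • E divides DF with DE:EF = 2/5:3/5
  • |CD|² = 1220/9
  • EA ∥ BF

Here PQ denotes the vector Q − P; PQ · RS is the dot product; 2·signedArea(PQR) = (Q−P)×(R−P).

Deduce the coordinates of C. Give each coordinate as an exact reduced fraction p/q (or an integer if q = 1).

1. C_x = -2/3  [line 7/2·x + -8·y + 119/3 = 0 ∩ |CD|² = 1220/9]
2. C_y = 14/3  [line 7/2·x + -8·y + 119/3 = 0 ∩ |CD|² = 1220/9]
   → C = (-2/3, 14/3)

C = (-2/3, 14/3)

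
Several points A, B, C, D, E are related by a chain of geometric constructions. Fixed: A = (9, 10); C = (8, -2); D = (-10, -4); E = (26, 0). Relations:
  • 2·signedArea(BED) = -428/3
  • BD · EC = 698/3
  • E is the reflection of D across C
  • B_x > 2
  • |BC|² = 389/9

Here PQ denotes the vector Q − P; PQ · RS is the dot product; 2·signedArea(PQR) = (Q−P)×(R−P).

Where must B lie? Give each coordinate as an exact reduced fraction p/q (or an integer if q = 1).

B = (7/3, 4/3)

1. B_x = 7/3  [2·signedArea(BED) = -428/3 ∩ BD · EC = 698/3]
2. B_y = 4/3  [2·signedArea(BED) = -428/3 ∩ BD · EC = 698/3]
   → B = (7/3, 4/3)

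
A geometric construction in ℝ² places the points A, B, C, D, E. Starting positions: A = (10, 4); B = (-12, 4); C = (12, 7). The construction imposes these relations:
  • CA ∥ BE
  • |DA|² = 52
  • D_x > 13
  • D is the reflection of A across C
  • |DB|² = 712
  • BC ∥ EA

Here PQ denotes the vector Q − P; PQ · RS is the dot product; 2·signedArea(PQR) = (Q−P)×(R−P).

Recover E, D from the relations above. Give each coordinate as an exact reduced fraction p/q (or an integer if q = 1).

D = (14, 10)
E = (-14, 1)

1. E_x = -14  [BC ∥ EA ∩ CA ∥ BE]
2. E_y = 1  [BC ∥ EA ∩ CA ∥ BE]
   → E = (-14, 1)
3. D_x = 14  [D is the reflection of A across C]
4. D_y = 10  [D is the reflection of A across C]
   → D = (14, 10)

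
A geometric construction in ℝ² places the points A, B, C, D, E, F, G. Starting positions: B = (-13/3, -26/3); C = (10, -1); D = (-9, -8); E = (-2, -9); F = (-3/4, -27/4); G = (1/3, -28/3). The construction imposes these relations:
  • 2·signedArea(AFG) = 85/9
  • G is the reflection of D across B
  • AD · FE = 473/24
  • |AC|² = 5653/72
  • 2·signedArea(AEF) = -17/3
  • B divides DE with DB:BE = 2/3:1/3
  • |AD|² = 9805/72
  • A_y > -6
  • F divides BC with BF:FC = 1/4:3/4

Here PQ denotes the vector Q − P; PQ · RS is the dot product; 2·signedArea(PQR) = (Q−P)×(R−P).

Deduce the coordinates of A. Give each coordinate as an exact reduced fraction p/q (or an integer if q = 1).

1. A_x = 29/12  [2·signedArea(AEF) = -17/3 ∩ 2·signedArea(AFG) = 85/9]
2. A_y = -67/12  [2·signedArea(AEF) = -17/3 ∩ 2·signedArea(AFG) = 85/9]
   → A = (29/12, -67/12)

A = (29/12, -67/12)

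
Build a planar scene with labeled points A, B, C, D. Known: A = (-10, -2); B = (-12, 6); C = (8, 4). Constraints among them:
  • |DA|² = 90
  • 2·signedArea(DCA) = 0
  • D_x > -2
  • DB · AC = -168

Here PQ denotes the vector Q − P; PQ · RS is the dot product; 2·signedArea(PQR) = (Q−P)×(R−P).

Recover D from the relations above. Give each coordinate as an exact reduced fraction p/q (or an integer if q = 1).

1. D_x = -1  [2·signedArea(DCA) = 0 ∩ DB · AC = -168]
2. D_y = 1  [2·signedArea(DCA) = 0 ∩ DB · AC = -168]
   → D = (-1, 1)

D = (-1, 1)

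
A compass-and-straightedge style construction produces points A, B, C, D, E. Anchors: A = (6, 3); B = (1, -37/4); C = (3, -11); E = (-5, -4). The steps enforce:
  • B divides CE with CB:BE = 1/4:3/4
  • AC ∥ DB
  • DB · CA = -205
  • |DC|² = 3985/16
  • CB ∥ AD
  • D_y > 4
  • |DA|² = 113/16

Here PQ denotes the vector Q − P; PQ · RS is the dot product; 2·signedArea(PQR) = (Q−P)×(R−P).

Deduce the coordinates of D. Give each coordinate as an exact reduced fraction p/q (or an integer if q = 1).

D = (4, 19/4)

1. D_x = 4  [AC ∥ DB ∩ CB ∥ AD]
2. D_y = 19/4  [AC ∥ DB ∩ CB ∥ AD]
   → D = (4, 19/4)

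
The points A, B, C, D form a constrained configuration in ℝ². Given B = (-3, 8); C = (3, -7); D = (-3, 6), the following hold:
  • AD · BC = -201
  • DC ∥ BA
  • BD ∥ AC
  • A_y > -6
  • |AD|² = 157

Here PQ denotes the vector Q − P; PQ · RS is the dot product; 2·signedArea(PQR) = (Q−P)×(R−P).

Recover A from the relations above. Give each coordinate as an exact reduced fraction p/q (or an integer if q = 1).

1. A_x = 3  [BD ∥ AC ∩ DC ∥ BA]
2. A_y = -5  [BD ∥ AC ∩ DC ∥ BA]
   → A = (3, -5)

A = (3, -5)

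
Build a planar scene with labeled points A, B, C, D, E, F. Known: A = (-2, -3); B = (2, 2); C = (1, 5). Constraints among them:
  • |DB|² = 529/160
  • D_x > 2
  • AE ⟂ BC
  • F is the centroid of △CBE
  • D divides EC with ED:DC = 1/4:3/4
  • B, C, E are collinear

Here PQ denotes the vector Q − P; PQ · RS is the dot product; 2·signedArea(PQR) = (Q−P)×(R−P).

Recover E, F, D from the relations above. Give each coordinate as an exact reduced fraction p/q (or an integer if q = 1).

D = (103/40, 11/40)
E = (31/10, -13/10)
F = (61/30, 19/10)

1. E_x = 31/10  [B, C, E are collinear ∩ AE ⟂ BC]
2. E_y = -13/10  [B, C, E are collinear ∩ AE ⟂ BC]
   → E = (31/10, -13/10)
3. F_x = 61/30  [F is the centroid of △CBE]
4. F_y = 19/10  [F is the centroid of △CBE]
   → F = (61/30, 19/10)
5. D_x = 103/40  [D divides EC with ED:DC = 1/4:3/4]
6. D_y = 11/40  [D divides EC with ED:DC = 1/4:3/4]
   → D = (103/40, 11/40)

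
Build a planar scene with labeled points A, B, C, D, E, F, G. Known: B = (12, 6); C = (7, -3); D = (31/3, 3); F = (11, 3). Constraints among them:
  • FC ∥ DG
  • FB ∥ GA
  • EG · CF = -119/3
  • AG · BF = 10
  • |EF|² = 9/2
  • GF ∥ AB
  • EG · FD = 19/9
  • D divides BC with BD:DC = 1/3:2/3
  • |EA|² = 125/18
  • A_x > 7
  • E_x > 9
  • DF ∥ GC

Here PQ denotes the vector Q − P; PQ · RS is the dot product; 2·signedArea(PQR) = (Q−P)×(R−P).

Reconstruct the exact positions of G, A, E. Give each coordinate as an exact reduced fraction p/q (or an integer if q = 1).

A = (22/3, 0)
E = (19/2, 3/2)
G = (19/3, -3)

1. G_x = 19/3  [DF ∥ GC ∩ FC ∥ DG]
2. G_y = -3  [DF ∥ GC ∩ FC ∥ DG]
   → G = (19/3, -3)
3. A_x = 22/3  [GF ∥ AB ∩ FB ∥ GA]
4. A_y = 0  [GF ∥ AB ∩ FB ∥ GA]
   → A = (22/3, 0)
5. E_x = 19/2  [EG · FD = 19/9 ∩ EG · CF = -119/3]
6. E_y = 3/2  [EG · FD = 19/9 ∩ EG · CF = -119/3]
   → E = (19/2, 3/2)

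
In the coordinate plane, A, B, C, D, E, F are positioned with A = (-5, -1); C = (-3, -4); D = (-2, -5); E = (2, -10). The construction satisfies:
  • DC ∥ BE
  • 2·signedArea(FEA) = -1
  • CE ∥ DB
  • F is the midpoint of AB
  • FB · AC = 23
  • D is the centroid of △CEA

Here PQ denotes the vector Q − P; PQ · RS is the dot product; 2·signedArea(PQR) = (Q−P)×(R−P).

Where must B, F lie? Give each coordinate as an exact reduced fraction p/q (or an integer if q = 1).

B = (3, -11)
F = (-1, -6)

1. B_x = 3  [DC ∥ BE ∩ CE ∥ DB]
2. B_y = -11  [DC ∥ BE ∩ CE ∥ DB]
   → B = (3, -11)
3. F_x = -1  [F is the midpoint of AB]
4. F_y = -6  [F is the midpoint of AB]
   → F = (-1, -6)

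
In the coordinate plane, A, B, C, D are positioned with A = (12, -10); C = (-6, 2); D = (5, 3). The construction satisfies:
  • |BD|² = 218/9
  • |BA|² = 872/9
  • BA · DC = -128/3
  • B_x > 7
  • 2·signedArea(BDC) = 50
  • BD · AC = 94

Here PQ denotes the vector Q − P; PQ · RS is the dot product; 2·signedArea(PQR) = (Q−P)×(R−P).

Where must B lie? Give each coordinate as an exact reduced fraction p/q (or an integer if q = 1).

1. B_x = 22/3  [2·signedArea(BDC) = 50 ∩ BD · AC = 94]
2. B_y = -4/3  [2·signedArea(BDC) = 50 ∩ BD · AC = 94]
   → B = (22/3, -4/3)

B = (22/3, -4/3)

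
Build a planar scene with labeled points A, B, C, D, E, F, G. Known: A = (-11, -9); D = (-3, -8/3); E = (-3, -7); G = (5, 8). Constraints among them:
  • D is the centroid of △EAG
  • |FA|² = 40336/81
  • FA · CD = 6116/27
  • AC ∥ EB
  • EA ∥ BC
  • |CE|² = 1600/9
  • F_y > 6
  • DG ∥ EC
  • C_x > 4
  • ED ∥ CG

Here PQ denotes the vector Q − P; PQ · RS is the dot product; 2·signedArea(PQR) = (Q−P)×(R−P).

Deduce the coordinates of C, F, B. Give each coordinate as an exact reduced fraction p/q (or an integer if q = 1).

1. C_x = 5  [ED ∥ CG ∩ DG ∥ EC]
2. C_y = 11/3  [ED ∥ CG ∩ DG ∥ EC]
   → C = (5, 11/3)
3. F_x = 5  [line 8·x + 19/3·y + -2201/27 = 0 ∩ |FA|² = 40336/81]
4. F_y = 59/9  [line 8·x + 19/3·y + -2201/27 = 0 ∩ |FA|² = 40336/81]
   → F = (5, 59/9)
5. B_x = 13  [EA ∥ BC ∩ AC ∥ EB]
6. B_y = 17/3  [EA ∥ BC ∩ AC ∥ EB]
   → B = (13, 17/3)

B = (13, 17/3)
C = (5, 11/3)
F = (5, 59/9)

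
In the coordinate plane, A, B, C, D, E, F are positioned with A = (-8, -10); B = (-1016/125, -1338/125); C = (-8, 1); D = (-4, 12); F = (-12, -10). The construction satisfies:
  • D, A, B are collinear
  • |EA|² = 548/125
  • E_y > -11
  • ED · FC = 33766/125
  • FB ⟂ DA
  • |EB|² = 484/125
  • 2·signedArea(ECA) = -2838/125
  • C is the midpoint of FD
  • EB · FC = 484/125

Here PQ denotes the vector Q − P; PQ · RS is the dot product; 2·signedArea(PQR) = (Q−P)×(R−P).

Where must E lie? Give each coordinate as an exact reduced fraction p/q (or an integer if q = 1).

1. E_x = -1258/125  [2·signedArea(ECA) = -2838/125 ∩ ED · FC = 33766/125]
2. E_y = -1294/125  [2·signedArea(ECA) = -2838/125 ∩ ED · FC = 33766/125]
   → E = (-1258/125, -1294/125)

E = (-1258/125, -1294/125)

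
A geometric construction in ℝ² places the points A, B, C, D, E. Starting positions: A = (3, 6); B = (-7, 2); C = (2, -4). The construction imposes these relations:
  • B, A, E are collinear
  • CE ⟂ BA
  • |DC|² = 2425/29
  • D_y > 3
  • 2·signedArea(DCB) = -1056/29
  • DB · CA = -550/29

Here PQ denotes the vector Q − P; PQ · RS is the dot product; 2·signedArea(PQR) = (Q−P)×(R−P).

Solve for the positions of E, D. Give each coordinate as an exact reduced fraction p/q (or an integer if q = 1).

1. E_x = -38/29  [B, A, E are collinear ∩ CE ⟂ BA]
2. E_y = 124/29  [B, A, E are collinear ∩ CE ⟂ BA]
   → E = (-38/29, 124/29)
3. D_x = -93/29  [2·signedArea(DCB) = -1056/29 ∩ DB · CA = -550/29]
4. D_y = 102/29  [2·signedArea(DCB) = -1056/29 ∩ DB · CA = -550/29]
   → D = (-93/29, 102/29)

D = (-93/29, 102/29)
E = (-38/29, 124/29)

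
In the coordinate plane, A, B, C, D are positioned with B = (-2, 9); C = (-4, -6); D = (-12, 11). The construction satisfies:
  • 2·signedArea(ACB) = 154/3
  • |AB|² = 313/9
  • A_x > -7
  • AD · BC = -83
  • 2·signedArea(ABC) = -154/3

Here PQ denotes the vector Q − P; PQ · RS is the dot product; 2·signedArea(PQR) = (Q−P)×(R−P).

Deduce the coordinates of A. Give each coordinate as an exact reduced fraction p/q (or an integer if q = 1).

A = (-6, 14/3)

1. A_x = -6  [2·signedArea(ABC) = -154/3 ∩ AD · BC = -83]
2. A_y = 14/3  [2·signedArea(ABC) = -154/3 ∩ AD · BC = -83]
   → A = (-6, 14/3)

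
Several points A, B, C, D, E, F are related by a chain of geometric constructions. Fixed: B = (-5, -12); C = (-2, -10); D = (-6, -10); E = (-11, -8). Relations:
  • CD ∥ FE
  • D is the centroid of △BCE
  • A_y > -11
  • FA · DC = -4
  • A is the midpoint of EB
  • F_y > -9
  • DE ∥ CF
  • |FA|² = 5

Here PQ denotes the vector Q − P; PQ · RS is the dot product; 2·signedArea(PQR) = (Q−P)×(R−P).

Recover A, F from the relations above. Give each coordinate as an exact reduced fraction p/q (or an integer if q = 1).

A = (-8, -10)
F = (-7, -8)

1. A_x = -8  [A is the midpoint of EB]
2. A_y = -10  [A is the midpoint of EB]
   → A = (-8, -10)
3. F_x = -7  [CD ∥ FE ∩ DE ∥ CF]
4. F_y = -8  [CD ∥ FE ∩ DE ∥ CF]
   → F = (-7, -8)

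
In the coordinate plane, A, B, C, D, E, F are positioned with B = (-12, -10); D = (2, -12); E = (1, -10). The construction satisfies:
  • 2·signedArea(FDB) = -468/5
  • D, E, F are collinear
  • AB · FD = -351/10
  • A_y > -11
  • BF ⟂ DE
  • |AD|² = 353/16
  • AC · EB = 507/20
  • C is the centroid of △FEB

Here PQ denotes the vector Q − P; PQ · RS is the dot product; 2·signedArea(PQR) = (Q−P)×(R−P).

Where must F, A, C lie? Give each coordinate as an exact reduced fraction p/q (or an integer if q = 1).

1. F_x = -8/5  [D, E, F are collinear ∩ BF ⟂ DE]
2. F_y = -24/5  [D, E, F are collinear ∩ BF ⟂ DE]
   → F = (-8/5, -24/5)
3. C_x = -21/5  [C is the centroid of △FEB]
4. C_y = -124/15  [C is the centroid of △FEB]
   → C = (-21/5, -124/15)
5. A_x = -9/4  [AB · FD = -351/10 ∩ AC · EB = 507/20]
6. A_y = -10  [AB · FD = -351/10 ∩ AC · EB = 507/20]
   → A = (-9/4, -10)

A = (-9/4, -10)
C = (-21/5, -124/15)
F = (-8/5, -24/5)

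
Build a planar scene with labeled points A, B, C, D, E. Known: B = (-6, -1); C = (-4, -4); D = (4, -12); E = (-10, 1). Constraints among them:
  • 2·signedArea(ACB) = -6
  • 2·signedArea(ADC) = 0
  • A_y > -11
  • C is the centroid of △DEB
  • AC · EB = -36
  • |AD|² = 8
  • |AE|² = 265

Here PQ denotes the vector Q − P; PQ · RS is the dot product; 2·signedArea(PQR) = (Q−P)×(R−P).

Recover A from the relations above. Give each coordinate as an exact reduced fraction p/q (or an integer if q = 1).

A = (2, -10)

1. A_x = 2  [2·signedArea(ADC) = 0 ∩ 2·signedArea(ACB) = -6]
2. A_y = -10  [2·signedArea(ADC) = 0 ∩ 2·signedArea(ACB) = -6]
   → A = (2, -10)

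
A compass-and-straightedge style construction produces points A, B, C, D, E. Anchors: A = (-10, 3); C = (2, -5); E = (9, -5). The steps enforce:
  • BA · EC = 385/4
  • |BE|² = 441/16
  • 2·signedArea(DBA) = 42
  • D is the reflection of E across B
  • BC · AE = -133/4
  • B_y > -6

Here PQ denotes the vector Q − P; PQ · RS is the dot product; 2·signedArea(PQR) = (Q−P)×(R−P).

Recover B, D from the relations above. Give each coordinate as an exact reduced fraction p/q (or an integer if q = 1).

B = (15/4, -5)
D = (-3/2, -5)

1. B_x = 15/4  [BA · EC = 385/4 ∩ BC · AE = -133/4]
2. B_y = -5  [BA · EC = 385/4 ∩ BC · AE = -133/4]
   → B = (15/4, -5)
3. D_x = -3/2  [D is the reflection of E across B]
4. D_y = -5  [D is the reflection of E across B]
   → D = (-3/2, -5)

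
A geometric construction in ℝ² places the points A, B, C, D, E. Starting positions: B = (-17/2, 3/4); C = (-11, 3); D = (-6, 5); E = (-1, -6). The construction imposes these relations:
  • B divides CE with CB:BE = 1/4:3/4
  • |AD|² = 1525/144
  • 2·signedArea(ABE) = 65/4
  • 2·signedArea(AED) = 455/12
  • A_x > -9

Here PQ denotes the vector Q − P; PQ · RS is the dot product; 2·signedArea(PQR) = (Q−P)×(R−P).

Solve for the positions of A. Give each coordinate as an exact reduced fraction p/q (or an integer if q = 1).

A = (-17/2, 35/12)

1. A_x = -17/2  [2·signedArea(ABE) = 65/4 ∩ 2·signedArea(AED) = 455/12]
2. A_y = 35/12  [2·signedArea(ABE) = 65/4 ∩ 2·signedArea(AED) = 455/12]
   → A = (-17/2, 35/12)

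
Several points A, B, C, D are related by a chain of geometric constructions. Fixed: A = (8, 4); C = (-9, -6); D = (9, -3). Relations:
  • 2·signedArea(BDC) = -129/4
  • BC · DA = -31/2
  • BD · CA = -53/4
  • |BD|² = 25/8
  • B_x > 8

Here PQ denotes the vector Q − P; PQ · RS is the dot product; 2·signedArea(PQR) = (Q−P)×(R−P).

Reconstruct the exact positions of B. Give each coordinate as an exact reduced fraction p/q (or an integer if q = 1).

1. B_x = 35/4  [BC · DA = -31/2 ∩ BD · CA = -53/4]
2. B_y = -5/4  [BC · DA = -31/2 ∩ BD · CA = -53/4]
   → B = (35/4, -5/4)

B = (35/4, -5/4)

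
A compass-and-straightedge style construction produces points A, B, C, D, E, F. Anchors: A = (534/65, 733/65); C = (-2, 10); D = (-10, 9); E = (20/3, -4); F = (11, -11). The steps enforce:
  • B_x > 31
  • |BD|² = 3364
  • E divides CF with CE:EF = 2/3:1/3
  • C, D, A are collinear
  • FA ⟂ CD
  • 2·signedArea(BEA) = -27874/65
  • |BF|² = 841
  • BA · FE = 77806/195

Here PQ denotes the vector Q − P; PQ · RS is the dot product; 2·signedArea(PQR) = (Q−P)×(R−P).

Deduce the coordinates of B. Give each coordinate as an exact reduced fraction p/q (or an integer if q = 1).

1. B_x = 32  [2·signedArea(BEA) = -27874/65 ∩ BA · FE = 77806/195]
2. B_y = -31  [2·signedArea(BEA) = -27874/65 ∩ BA · FE = 77806/195]
   → B = (32, -31)

B = (32, -31)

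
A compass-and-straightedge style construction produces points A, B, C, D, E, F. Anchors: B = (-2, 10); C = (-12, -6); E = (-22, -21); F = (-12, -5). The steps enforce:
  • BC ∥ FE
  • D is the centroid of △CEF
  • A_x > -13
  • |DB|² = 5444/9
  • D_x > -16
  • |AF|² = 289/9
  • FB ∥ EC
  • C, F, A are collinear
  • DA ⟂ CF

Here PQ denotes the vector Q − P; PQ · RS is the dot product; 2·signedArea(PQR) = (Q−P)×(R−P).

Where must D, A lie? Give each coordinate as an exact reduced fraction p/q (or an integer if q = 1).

A = (-12, -32/3)
D = (-46/3, -32/3)

1. D_x = -46/3  [D is the centroid of △CEF]
2. D_y = -32/3  [D is the centroid of △CEF]
   → D = (-46/3, -32/3)
3. A_x = -12  [C, F, A are collinear ∩ DA ⟂ CF]
4. A_y = -32/3  [C, F, A are collinear ∩ DA ⟂ CF]
   → A = (-12, -32/3)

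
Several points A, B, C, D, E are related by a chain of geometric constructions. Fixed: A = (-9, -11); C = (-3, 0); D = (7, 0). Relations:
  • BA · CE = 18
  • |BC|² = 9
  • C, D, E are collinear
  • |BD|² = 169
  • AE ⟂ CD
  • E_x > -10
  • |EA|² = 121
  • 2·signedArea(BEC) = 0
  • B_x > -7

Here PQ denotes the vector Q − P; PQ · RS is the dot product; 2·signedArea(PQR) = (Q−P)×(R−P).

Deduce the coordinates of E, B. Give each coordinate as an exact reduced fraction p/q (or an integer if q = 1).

B = (-6, 0)
E = (-9, 0)

1. E_x = -9  [C, D, E are collinear ∩ AE ⟂ CD]
2. E_y = 0  [C, D, E are collinear ∩ AE ⟂ CD]
   → E = (-9, 0)
3. B_x = -6  [2·signedArea(BEC) = 0 ∩ BA · CE = 18]
4. B_y = 0  [2·signedArea(BEC) = 0 ∩ BA · CE = 18]
   → B = (-6, 0)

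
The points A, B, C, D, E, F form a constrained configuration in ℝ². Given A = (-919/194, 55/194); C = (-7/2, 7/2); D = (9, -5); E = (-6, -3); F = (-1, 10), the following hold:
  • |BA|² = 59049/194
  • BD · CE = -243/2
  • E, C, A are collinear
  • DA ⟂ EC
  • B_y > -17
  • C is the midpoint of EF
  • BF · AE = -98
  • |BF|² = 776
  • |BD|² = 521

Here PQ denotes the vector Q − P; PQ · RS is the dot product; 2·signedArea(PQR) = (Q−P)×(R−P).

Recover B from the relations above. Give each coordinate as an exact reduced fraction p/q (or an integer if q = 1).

1. B_x = -11  [line 5/2·x + 13/2·y + 263/2 = 0 ∩ |BA|² = 59049/194]
2. B_y = -16  [line 5/2·x + 13/2·y + 263/2 = 0 ∩ |BA|² = 59049/194]
   → B = (-11, -16)

B = (-11, -16)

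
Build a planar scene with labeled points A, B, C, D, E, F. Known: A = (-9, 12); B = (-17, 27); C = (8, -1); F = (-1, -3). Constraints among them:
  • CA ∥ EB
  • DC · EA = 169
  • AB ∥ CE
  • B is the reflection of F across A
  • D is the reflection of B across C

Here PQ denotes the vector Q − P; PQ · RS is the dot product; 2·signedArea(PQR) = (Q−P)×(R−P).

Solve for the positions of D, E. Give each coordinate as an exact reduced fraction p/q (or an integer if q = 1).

1. D_x = 33  [D is the reflection of B across C]
2. D_y = -29  [D is the reflection of B across C]
   → D = (33, -29)
3. E_x = 0  [CA ∥ EB ∩ AB ∥ CE]
4. E_y = 14  [CA ∥ EB ∩ AB ∥ CE]
   → E = (0, 14)

D = (33, -29)
E = (0, 14)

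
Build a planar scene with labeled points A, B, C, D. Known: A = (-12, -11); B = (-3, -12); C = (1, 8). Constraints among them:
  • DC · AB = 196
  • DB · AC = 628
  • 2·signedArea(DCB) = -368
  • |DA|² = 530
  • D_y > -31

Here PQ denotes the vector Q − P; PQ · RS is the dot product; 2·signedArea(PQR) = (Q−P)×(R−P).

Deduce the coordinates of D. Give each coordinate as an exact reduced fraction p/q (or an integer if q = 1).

D = (-25, -30)

1. D_x = -25  [DB · AC = 628 ∩ DC · AB = 196]
2. D_y = -30  [DB · AC = 628 ∩ DC · AB = 196]
   → D = (-25, -30)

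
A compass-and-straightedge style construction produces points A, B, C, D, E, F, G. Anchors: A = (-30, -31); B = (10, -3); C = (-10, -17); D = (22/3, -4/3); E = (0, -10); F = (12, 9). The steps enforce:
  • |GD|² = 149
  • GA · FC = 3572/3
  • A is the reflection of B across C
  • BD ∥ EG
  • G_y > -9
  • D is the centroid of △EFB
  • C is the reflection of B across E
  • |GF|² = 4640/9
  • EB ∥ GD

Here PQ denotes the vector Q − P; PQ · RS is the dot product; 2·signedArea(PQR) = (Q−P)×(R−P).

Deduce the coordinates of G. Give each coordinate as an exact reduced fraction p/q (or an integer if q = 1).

1. G_x = -8/3  [EB ∥ GD ∩ BD ∥ EG]
2. G_y = -25/3  [EB ∥ GD ∩ BD ∥ EG]
   → G = (-8/3, -25/3)

G = (-8/3, -25/3)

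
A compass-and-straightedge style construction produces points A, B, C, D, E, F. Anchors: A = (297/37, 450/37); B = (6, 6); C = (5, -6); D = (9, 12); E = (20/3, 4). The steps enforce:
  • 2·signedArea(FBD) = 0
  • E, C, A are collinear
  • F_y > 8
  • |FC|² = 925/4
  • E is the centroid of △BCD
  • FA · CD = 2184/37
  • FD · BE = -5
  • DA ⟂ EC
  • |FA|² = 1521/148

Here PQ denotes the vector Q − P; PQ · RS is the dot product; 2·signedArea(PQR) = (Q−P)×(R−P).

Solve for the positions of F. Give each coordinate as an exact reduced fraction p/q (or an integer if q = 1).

1. F_x = 15/2  [2·signedArea(FBD) = 0 ∩ FD · BE = -5]
2. F_y = 9  [2·signedArea(FBD) = 0 ∩ FD · BE = -5]
   → F = (15/2, 9)

F = (15/2, 9)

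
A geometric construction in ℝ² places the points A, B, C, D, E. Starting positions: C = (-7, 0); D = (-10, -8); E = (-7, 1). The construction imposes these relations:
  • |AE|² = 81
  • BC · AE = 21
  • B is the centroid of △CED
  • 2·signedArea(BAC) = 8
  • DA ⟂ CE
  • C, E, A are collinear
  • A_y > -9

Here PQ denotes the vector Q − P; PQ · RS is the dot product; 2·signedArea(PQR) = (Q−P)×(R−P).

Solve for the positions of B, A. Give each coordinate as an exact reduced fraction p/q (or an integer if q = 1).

A = (-7, -8)
B = (-8, -7/3)

1. B_x = -8  [B is the centroid of △CED]
2. B_y = -7/3  [B is the centroid of △CED]
   → B = (-8, -7/3)
3. A_x = -7  [C, E, A are collinear ∩ DA ⟂ CE]
4. A_y = -8  [C, E, A are collinear ∩ DA ⟂ CE]
   → A = (-7, -8)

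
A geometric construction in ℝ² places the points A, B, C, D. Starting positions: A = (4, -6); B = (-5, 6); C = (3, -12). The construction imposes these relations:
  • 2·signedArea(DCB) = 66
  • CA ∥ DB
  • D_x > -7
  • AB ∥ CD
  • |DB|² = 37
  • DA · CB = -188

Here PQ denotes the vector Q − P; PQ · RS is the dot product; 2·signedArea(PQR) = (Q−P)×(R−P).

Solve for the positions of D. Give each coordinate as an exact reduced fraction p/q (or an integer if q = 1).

D = (-6, 0)

1. D_x = -6  [CA ∥ DB ∩ AB ∥ CD]
2. D_y = 0  [CA ∥ DB ∩ AB ∥ CD]
   → D = (-6, 0)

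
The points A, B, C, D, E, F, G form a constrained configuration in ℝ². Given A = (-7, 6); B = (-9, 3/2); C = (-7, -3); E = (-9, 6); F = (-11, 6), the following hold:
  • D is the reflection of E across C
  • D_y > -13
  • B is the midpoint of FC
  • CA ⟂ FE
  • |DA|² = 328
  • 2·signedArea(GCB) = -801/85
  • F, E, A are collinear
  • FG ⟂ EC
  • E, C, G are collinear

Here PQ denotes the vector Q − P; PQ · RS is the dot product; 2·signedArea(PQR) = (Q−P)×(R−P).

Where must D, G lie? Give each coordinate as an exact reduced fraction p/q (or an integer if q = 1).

D = (-5, -12)
G = (-773/85, 546/85)

1. D_x = -5  [D is the reflection of E across C]
2. D_y = -12  [D is the reflection of E across C]
   → D = (-5, -12)
3. G_x = -773/85  [E, C, G are collinear ∩ FG ⟂ EC]
4. G_y = 546/85  [E, C, G are collinear ∩ FG ⟂ EC]
   → G = (-773/85, 546/85)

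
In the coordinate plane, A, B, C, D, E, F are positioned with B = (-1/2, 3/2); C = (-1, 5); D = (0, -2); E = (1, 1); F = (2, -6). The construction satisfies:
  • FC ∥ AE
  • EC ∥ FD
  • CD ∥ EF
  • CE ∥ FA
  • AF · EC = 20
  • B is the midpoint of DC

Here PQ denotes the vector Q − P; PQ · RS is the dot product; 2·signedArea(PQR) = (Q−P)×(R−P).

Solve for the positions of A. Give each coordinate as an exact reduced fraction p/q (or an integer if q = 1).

1. A_x = 4  [FC ∥ AE ∩ CE ∥ FA]
2. A_y = -10  [FC ∥ AE ∩ CE ∥ FA]
   → A = (4, -10)

A = (4, -10)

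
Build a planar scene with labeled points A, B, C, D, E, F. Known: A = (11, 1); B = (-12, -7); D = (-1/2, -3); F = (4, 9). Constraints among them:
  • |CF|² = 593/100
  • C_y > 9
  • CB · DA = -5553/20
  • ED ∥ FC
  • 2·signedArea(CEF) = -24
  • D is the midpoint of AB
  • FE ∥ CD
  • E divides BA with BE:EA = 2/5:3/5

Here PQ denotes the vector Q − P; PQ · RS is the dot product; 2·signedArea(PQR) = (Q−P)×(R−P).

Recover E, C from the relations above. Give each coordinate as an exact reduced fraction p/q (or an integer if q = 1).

1. E_x = -14/5  [E divides BA with BE:EA = 2/5:3/5]
2. E_y = -19/5  [E divides BA with BE:EA = 2/5:3/5]
   → E = (-14/5, -19/5)
3. C_x = 63/10  [FE ∥ CD ∩ ED ∥ FC]
4. C_y = 49/5  [FE ∥ CD ∩ ED ∥ FC]
   → C = (63/10, 49/5)

C = (63/10, 49/5)
E = (-14/5, -19/5)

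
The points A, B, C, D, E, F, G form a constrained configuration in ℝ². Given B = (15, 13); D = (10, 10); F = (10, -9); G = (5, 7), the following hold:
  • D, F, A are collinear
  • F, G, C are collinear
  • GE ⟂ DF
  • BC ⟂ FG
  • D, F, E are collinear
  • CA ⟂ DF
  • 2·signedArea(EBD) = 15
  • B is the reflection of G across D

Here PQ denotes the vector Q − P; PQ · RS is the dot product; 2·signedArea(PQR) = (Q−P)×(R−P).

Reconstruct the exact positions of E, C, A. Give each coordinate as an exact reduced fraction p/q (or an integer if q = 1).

A = (10, 2703/281)
C = (1175/281, 2703/281)
E = (10, 7)

1. E_x = 10  [D, F, E are collinear ∩ GE ⟂ DF]
2. E_y = 7  [D, F, E are collinear ∩ GE ⟂ DF]
   → E = (10, 7)
3. C_x = 1175/281  [F, G, C are collinear ∩ BC ⟂ FG]
4. C_y = 2703/281  [F, G, C are collinear ∩ BC ⟂ FG]
   → C = (1175/281, 2703/281)
5. A_x = 10  [D, F, A are collinear ∩ CA ⟂ DF]
6. A_y = 2703/281  [D, F, A are collinear ∩ CA ⟂ DF]
   → A = (10, 2703/281)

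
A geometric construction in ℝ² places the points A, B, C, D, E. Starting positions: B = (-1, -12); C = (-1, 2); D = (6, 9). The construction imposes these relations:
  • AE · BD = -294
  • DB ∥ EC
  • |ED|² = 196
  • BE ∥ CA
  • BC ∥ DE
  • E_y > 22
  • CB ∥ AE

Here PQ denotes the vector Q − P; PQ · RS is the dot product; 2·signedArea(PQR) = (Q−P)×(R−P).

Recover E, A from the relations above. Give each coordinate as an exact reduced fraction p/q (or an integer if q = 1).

A = (6, 37)
E = (6, 23)

1. E_x = 6  [DB ∥ EC ∩ BC ∥ DE]
2. E_y = 23  [DB ∥ EC ∩ BC ∥ DE]
   → E = (6, 23)
3. A_x = 6  [CB ∥ AE ∩ BE ∥ CA]
4. A_y = 37  [CB ∥ AE ∩ BE ∥ CA]
   → A = (6, 37)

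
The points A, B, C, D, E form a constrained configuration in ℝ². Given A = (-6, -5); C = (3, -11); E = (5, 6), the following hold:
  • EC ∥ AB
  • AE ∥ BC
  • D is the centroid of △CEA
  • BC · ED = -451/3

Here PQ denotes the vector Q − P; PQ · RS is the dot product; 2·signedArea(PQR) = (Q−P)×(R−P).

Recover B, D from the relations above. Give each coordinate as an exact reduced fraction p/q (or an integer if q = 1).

B = (-8, -22)
D = (2/3, -10/3)

1. B_x = -8  [AE ∥ BC ∩ EC ∥ AB]
2. B_y = -22  [AE ∥ BC ∩ EC ∥ AB]
   → B = (-8, -22)
3. D_x = 2/3  [D is the centroid of △CEA]
4. D_y = -10/3  [D is the centroid of △CEA]
   → D = (2/3, -10/3)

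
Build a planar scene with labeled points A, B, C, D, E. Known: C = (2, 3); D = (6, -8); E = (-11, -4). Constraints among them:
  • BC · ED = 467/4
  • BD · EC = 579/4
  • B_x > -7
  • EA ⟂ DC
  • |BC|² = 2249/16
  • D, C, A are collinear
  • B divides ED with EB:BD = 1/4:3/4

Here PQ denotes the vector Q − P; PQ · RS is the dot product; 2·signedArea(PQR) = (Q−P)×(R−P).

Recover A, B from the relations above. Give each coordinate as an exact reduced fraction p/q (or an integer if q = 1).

A = (374/137, 136/137)
B = (-27/4, -5)

1. A_x = 374/137  [D, C, A are collinear ∩ EA ⟂ DC]
2. A_y = 136/137  [D, C, A are collinear ∩ EA ⟂ DC]
   → A = (374/137, 136/137)
3. B_x = -27/4  [B divides ED with EB:BD = 1/4:3/4]
4. B_y = -5  [B divides ED with EB:BD = 1/4:3/4]
   → B = (-27/4, -5)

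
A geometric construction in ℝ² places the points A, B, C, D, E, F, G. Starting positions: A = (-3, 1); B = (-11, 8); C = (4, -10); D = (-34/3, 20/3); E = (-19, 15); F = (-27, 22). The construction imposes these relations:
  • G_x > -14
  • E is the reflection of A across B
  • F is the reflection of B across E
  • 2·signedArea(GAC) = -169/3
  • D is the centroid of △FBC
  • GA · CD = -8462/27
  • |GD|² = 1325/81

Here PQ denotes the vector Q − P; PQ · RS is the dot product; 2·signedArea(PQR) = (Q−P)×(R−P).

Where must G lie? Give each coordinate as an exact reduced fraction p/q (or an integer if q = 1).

1. G_x = -124/9  [2·signedArea(GAC) = -169/3 ∩ GA · CD = -8462/27]
2. G_y = 89/9  [2·signedArea(GAC) = -169/3 ∩ GA · CD = -8462/27]
   → G = (-124/9, 89/9)

G = (-124/9, 89/9)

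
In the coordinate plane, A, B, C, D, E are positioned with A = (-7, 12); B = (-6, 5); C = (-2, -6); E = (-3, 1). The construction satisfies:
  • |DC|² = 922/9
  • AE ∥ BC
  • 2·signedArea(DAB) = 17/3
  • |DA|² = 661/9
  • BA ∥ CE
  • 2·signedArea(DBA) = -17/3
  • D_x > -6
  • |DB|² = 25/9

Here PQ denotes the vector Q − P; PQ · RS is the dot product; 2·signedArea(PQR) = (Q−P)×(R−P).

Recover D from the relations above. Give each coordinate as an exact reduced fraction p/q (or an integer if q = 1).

D = (-5, 11/3)

1. D_x = -5  [line 7·x + 1·y + 94/3 = 0 ∩ |DA|² = 661/9]
2. D_y = 11/3  [line 7·x + 1·y + 94/3 = 0 ∩ |DA|² = 661/9]
   → D = (-5, 11/3)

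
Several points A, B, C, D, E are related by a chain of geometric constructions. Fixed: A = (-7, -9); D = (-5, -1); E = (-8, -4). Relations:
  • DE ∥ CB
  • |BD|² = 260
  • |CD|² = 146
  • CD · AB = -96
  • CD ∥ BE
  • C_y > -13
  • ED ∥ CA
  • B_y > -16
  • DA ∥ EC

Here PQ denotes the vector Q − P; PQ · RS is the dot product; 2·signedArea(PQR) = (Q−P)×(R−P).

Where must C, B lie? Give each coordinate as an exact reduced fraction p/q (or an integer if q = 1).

B = (-13, -15)
C = (-10, -12)

1. C_x = -10  [ED ∥ CA ∩ DA ∥ EC]
2. C_y = -12  [ED ∥ CA ∩ DA ∥ EC]
   → C = (-10, -12)
3. B_x = -13  [CD ∥ BE ∩ DE ∥ CB]
4. B_y = -15  [CD ∥ BE ∩ DE ∥ CB]
   → B = (-13, -15)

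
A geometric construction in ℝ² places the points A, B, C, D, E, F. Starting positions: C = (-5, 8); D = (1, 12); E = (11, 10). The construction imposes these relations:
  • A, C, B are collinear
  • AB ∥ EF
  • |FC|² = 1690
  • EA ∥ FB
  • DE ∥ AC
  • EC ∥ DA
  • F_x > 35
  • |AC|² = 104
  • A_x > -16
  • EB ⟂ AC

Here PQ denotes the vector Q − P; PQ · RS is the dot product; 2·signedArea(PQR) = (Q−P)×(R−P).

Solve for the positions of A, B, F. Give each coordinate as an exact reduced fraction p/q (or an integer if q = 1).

A = (-15, 10)
B = (10, 5)
F = (36, 5)

1. A_x = -15  [DE ∥ AC ∩ EC ∥ DA]
2. A_y = 10  [DE ∥ AC ∩ EC ∥ DA]
   → A = (-15, 10)
3. B_x = 10  [A, C, B are collinear ∩ EB ⟂ AC]
4. B_y = 5  [A, C, B are collinear ∩ EB ⟂ AC]
   → B = (10, 5)
5. F_x = 36  [EA ∥ FB ∩ AB ∥ EF]
6. F_y = 5  [EA ∥ FB ∩ AB ∥ EF]
   → F = (36, 5)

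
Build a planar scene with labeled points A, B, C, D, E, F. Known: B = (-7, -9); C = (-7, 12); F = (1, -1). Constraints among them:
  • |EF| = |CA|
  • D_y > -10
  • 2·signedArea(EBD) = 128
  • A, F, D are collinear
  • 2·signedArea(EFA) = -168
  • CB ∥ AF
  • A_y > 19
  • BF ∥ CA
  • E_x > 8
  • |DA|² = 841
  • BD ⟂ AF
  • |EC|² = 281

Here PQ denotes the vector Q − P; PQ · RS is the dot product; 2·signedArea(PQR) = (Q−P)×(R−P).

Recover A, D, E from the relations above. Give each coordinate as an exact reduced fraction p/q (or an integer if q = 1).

1. A_x = 1  [CB ∥ AF ∩ BF ∥ CA]
2. A_y = 20  [CB ∥ AF ∩ BF ∥ CA]
   → A = (1, 20)
3. D_x = 1  [A, F, D are collinear ∩ BD ⟂ AF]
4. D_y = -9  [A, F, D are collinear ∩ BD ⟂ AF]
   → D = (1, -9)
5. E_x = 9  [2·signedArea(EBD) = 128 ∩ 2·signedArea(EFA) = -168]
6. E_y = 7  [2·signedArea(EBD) = 128 ∩ 2·signedArea(EFA) = -168]
   → E = (9, 7)

A = (1, 20)
D = (1, -9)
E = (9, 7)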